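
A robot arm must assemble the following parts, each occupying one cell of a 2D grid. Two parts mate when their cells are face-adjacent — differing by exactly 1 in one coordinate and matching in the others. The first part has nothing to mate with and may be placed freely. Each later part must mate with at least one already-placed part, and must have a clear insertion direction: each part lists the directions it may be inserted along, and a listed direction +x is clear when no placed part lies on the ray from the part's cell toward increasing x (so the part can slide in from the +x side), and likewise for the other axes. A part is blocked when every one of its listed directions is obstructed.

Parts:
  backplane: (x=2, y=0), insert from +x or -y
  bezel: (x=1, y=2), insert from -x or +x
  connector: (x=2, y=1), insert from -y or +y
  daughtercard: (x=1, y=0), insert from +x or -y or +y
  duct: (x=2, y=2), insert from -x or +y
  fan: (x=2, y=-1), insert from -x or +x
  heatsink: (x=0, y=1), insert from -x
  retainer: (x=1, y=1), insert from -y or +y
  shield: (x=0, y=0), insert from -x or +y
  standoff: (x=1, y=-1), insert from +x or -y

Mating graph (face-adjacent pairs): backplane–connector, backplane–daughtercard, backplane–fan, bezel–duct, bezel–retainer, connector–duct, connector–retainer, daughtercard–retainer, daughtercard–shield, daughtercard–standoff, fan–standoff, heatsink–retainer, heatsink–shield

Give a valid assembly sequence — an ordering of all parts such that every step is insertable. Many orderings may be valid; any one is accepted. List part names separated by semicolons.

retainer; daughtercard; shield; connector; bezel; duct; backplane; fan; heatsink; standoff

1. retainer@(1, 1) [-y clear] — {retainer}
2. daughtercard@(1, 0) [+x clear] — {daughtercard, retainer}
3. shield@(0, 0) [-x clear] — {daughtercard, retainer, shield}
4. connector@(2, 1) [-y clear] — {connector, daughtercard, retainer, shield}
5. bezel@(1, 2) [-x clear] — {bezel, connector, daughtercard, retainer, shield}
6. duct@(2, 2) [+y clear] — {bezel, connector, daughtercard, duct, retainer, shield}
7. backplane@(2, 0) [+x clear] — {backplane, bezel, connector, daughtercard, duct, retainer, shield}
8. fan@(2, -1) [-x clear] — {backplane, bezel, connector, daughtercard, duct, fan, retainer, shield}
9. heatsink@(0, 1) [-x clear] — {backplane, bezel, connector, daughtercard, duct, fan, heatsink, retainer, shield}
10. standoff@(1, -1) [-y clear] — {backplane, bezel, connector, daughtercard, duct, fan, heatsink, retainer, shield, standoff}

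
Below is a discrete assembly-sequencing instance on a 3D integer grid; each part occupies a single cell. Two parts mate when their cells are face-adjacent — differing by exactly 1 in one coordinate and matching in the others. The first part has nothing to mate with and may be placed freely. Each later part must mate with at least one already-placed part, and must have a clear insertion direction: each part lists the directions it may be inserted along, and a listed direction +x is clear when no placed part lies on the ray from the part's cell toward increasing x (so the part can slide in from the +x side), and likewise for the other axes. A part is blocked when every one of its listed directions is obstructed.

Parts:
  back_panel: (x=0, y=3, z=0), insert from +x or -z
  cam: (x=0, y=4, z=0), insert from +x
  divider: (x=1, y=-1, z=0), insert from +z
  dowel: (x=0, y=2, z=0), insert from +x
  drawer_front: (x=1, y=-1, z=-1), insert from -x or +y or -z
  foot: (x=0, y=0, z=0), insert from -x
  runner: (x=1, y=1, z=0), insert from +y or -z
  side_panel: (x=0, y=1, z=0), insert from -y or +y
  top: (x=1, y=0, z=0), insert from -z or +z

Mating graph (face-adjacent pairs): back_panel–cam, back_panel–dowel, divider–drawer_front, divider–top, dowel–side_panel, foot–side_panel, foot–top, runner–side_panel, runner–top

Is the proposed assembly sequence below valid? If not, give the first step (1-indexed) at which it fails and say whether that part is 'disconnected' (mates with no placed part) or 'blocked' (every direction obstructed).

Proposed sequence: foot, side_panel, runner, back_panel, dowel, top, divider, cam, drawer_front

1. foot@(0, 0, 0) [-x clear] — {foot}
2. side_panel@(0, 1, 0) [+y clear] — {foot, side_panel}
3. runner@(1, 1, 0) [+y clear] — {foot, runner, side_panel}
4. back_panel@(0, 3, 0) — no placed neighbour ⇒ disconnected

Invalid at step 4 (disconnected)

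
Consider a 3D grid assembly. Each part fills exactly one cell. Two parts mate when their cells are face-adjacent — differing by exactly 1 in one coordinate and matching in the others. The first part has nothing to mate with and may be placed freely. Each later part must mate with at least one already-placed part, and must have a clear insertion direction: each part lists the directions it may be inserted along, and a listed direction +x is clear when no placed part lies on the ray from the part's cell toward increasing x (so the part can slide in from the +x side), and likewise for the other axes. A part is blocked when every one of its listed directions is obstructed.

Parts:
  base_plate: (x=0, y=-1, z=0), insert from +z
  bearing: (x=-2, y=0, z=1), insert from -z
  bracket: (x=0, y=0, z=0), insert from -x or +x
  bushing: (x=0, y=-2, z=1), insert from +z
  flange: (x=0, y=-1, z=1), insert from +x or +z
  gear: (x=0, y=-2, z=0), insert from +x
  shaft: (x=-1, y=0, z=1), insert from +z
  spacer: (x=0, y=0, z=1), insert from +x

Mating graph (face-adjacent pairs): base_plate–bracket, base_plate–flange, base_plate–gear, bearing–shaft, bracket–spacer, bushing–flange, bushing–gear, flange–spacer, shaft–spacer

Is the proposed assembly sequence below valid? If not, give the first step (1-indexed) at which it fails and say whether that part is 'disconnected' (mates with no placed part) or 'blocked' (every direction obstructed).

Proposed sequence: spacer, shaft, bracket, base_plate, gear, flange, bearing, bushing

Valid

1. spacer@(0, 0, 1) [+x clear] — {spacer}
2. shaft@(-1, 0, 1) [+z clear] — {shaft, spacer}
3. bracket@(0, 0, 0) [-x clear] — {bracket, shaft, spacer}
4. base_plate@(0, -1, 0) [+z clear] — {base_plate, bracket, shaft, spacer}
5. gear@(0, -2, 0) [+x clear] — {base_plate, bracket, gear, shaft, spacer}
6. flange@(0, -1, 1) [+x clear] — {base_plate, bracket, flange, gear, shaft, spacer}
7. bearing@(-2, 0, 1) [-z clear] — {base_plate, bearing, bracket, flange, gear, shaft, spacer}
8. bushing@(0, -2, 1) [+z clear] — {base_plate, bearing, bracket, bushing, flange, gear, shaft, spacer}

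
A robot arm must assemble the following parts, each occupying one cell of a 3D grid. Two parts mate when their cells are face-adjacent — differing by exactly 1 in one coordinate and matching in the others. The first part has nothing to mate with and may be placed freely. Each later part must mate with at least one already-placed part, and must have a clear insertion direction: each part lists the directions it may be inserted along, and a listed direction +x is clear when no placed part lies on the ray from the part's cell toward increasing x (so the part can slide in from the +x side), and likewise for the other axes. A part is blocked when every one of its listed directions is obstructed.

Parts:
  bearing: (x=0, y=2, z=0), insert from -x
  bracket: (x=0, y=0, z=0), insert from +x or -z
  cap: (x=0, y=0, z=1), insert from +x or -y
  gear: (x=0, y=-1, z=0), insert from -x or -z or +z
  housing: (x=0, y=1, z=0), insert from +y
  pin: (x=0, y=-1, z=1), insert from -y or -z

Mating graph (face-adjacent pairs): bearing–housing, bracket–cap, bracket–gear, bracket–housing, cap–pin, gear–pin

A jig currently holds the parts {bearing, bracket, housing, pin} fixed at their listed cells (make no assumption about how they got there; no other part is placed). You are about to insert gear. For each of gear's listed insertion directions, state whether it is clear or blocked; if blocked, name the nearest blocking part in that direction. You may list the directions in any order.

+z: blocked by pin; -x: clear; -z: clear

-x: ray from gear(0, -1, 0) has no placed part ⇒ clear
-z: ray from gear(0, -1, 0) has no placed part ⇒ clear
+z: nearest on ray is pin@(0, -1, 1) ⇒ blocked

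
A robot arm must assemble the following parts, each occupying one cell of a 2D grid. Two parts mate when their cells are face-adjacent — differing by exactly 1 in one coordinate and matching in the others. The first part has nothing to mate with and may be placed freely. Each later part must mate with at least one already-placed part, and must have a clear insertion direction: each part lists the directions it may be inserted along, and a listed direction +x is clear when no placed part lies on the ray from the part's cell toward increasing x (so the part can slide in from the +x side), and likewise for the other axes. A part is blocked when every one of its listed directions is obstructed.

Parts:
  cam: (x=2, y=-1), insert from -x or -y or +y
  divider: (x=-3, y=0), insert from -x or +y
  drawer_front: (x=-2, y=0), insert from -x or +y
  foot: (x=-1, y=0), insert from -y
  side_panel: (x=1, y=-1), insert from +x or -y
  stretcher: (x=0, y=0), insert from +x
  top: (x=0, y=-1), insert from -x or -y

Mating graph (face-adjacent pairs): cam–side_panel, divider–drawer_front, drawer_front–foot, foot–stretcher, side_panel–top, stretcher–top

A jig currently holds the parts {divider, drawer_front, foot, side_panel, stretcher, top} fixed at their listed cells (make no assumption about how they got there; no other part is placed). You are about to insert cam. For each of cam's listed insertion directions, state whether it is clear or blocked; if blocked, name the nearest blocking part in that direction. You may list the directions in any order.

+y: clear; -x: blocked by side_panel; -y: clear

-x: nearest on ray is side_panel@(1, -1) ⇒ blocked
-y: ray from cam(2, -1) has no placed part ⇒ clear
+y: ray from cam(2, -1) has no placed part ⇒ clear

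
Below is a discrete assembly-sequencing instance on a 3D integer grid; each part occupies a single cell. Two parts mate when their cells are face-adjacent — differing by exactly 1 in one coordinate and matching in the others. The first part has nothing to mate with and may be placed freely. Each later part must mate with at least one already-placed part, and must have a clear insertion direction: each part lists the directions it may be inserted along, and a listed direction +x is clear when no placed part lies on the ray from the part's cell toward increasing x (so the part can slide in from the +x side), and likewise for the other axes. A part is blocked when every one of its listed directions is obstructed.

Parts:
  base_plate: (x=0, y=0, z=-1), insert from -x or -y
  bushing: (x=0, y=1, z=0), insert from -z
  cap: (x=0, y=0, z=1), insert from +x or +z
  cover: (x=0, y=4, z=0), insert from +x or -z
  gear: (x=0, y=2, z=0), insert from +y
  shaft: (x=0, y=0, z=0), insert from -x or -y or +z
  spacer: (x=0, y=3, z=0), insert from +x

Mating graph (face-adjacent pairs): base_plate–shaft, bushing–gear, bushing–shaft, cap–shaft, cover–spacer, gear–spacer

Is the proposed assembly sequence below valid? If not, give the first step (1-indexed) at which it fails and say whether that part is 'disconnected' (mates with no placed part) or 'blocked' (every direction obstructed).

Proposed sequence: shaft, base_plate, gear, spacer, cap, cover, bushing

1. shaft@(0, 0, 0) [-x clear] — {shaft}
2. base_plate@(0, 0, -1) [-x clear] — {base_plate, shaft}
3. gear@(0, 2, 0) — no placed neighbour ⇒ disconnected

Invalid at step 3 (disconnected)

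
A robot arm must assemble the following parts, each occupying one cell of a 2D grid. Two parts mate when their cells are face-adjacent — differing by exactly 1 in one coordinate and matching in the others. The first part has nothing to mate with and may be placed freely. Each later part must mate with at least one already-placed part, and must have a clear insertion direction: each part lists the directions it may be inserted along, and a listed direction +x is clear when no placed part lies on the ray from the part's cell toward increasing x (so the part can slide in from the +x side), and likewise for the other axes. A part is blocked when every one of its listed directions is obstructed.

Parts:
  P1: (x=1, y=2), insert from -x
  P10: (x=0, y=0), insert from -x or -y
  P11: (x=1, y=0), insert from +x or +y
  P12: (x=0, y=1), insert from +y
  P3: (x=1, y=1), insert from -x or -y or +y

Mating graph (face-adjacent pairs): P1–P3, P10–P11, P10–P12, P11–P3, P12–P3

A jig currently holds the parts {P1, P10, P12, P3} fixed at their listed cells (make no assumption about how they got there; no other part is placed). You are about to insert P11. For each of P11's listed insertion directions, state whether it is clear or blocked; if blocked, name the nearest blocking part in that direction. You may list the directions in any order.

+x: ray from P11(1, 0) has no placed part ⇒ clear
+y: nearest on ray is P3@(1, 1) ⇒ blocked

+x: clear; +y: blocked by P3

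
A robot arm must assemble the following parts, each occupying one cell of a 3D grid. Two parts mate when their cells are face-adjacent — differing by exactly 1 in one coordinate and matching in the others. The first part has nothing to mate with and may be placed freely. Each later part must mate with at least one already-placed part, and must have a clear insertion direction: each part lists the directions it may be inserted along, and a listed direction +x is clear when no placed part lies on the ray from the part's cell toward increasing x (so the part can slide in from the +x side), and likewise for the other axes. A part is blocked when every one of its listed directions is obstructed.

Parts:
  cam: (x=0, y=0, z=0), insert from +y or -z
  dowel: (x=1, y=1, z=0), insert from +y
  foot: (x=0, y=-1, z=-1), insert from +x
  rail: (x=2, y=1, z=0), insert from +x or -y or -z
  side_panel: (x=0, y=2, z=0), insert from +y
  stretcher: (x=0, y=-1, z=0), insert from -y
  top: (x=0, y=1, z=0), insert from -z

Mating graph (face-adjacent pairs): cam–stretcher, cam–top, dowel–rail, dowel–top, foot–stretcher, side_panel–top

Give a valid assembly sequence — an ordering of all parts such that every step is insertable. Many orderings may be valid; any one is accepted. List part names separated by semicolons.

1. rail@(2, 1, 0) [+x clear] — {rail}
2. dowel@(1, 1, 0) [+y clear] — {dowel, rail}
3. top@(0, 1, 0) [-z clear] — {dowel, rail, top}
4. side_panel@(0, 2, 0) [+y clear] — {dowel, rail, side_panel, top}
5. cam@(0, 0, 0) [-z clear] — {cam, dowel, rail, side_panel, top}
6. stretcher@(0, -1, 0) [-y clear] — {cam, dowel, rail, side_panel, stretcher, top}
7. foot@(0, -1, -1) [+x clear] — {cam, dowel, foot, rail, side_panel, stretcher, top}

rail; dowel; top; side_panel; cam; stretcher; foot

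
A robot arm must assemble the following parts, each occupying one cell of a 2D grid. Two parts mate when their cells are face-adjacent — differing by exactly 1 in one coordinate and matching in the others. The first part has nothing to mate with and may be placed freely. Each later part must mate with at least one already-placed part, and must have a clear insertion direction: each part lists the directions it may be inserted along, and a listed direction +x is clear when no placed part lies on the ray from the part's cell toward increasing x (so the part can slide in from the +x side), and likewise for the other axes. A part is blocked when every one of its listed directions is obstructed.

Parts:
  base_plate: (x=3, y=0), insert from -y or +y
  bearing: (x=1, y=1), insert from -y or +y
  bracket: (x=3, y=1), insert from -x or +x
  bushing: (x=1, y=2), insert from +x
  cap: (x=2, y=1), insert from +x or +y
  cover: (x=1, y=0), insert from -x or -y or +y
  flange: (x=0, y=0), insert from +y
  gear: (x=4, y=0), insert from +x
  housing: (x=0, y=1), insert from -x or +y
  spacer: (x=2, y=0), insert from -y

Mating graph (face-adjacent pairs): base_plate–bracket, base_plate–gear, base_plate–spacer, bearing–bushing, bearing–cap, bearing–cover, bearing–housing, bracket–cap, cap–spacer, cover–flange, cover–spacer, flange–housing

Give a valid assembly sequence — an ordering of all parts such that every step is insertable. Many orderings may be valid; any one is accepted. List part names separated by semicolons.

1. bearing@(1, 1) [-y clear] — {bearing}
2. cap@(2, 1) [+x clear] — {bearing, cap}
3. spacer@(2, 0) [-y clear] — {bearing, cap, spacer}
4. bracket@(3, 1) [+x clear] — {bearing, bracket, cap, spacer}
5. bushing@(1, 2) [+x clear] — {bearing, bracket, bushing, cap, spacer}
6. base_plate@(3, 0) [-y clear] — {base_plate, bearing, bracket, bushing, cap, spacer}
7. gear@(4, 0) [+x clear] — {base_plate, bearing, bracket, bushing, cap, gear, spacer}
8. cover@(1, 0) [-x clear] — {base_plate, bearing, bracket, bushing, cap, cover, gear, spacer}
9. flange@(0, 0) [+y clear] — {base_plate, bearing, bracket, bushing, cap, cover, flange, gear, spacer}
10. housing@(0, 1) [-x clear] — {base_plate, bearing, bracket, bushing, cap, cover, flange, gear, housing, spacer}

bearing; cap; spacer; bracket; bushing; base_plate; gear; cover; flange; housing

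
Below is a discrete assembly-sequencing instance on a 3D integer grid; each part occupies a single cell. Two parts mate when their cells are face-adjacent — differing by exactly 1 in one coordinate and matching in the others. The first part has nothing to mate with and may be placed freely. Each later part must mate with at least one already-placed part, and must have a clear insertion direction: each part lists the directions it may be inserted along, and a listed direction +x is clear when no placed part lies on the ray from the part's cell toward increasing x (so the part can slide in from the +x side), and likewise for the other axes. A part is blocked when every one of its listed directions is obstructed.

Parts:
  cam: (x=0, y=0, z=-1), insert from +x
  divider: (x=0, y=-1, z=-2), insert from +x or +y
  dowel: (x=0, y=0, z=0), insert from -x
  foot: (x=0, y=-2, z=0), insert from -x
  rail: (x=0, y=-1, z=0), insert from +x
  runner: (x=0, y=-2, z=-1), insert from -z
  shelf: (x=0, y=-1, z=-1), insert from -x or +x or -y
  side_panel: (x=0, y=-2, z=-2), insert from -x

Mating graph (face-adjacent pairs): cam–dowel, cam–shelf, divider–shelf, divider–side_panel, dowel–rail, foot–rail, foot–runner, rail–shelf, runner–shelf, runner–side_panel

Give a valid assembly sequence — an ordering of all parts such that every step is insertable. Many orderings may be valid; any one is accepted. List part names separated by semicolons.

1. cam@(0, 0, -1) [+x clear] — {cam}
2. dowel@(0, 0, 0) [-x clear] — {cam, dowel}
3. shelf@(0, -1, -1) [-x clear] — {cam, dowel, shelf}
4. runner@(0, -2, -1) [-z clear] — {cam, dowel, runner, shelf}
5. side_panel@(0, -2, -2) [-x clear] — {cam, dowel, runner, shelf, side_panel}
6. divider@(0, -1, -2) [+x clear] — {cam, divider, dowel, runner, shelf, side_panel}
7. foot@(0, -2, 0) [-x clear] — {cam, divider, dowel, foot, runner, shelf, side_panel}
8. rail@(0, -1, 0) [+x clear] — {cam, divider, dowel, foot, rail, runner, shelf, side_panel}

cam; dowel; shelf; runner; side_panel; divider; foot; rail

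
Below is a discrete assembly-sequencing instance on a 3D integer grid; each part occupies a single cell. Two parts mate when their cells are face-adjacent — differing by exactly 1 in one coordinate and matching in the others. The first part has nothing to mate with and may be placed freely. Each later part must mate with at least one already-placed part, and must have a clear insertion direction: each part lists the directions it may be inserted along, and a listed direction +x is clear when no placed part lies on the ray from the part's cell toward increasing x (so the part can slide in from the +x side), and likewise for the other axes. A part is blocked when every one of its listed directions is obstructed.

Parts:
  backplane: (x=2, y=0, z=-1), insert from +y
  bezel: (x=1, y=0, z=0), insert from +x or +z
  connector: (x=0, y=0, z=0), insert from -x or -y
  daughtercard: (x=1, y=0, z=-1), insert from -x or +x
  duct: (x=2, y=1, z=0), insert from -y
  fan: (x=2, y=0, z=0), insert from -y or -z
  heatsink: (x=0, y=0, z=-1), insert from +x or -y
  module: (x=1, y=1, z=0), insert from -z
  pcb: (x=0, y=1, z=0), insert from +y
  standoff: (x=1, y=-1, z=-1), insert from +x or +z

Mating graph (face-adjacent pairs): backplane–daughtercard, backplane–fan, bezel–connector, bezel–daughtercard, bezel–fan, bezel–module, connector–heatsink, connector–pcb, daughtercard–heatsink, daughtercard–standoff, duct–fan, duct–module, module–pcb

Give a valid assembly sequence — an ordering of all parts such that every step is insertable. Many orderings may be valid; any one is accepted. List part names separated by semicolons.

1. pcb@(0, 1, 0) [+y clear] — {pcb}
2. module@(1, 1, 0) [-z clear] — {module, pcb}
3. connector@(0, 0, 0) [-x clear] — {connector, module, pcb}
4. heatsink@(0, 0, -1) [+x clear] — {connector, heatsink, module, pcb}
5. daughtercard@(1, 0, -1) [+x clear] — {connector, daughtercard, heatsink, module, pcb}
6. standoff@(1, -1, -1) [+x clear] — {connector, daughtercard, heatsink, module, pcb, standoff}
7. backplane@(2, 0, -1) [+y clear] — {backplane, connector, daughtercard, heatsink, module, pcb, standoff}
8. bezel@(1, 0, 0) [+x clear] — {backplane, bezel, connector, daughtercard, heatsink, module, pcb, standoff}
9. duct@(2, 1, 0) [-y clear] — {backplane, bezel, connector, daughtercard, duct, heatsink, module, pcb, standoff}
10. fan@(2, 0, 0) [-y clear] — {backplane, bezel, connector, daughtercard, duct, fan, heatsink, module, pcb, standoff}

pcb; module; connector; heatsink; daughtercard; standoff; backplane; bezel; duct; fan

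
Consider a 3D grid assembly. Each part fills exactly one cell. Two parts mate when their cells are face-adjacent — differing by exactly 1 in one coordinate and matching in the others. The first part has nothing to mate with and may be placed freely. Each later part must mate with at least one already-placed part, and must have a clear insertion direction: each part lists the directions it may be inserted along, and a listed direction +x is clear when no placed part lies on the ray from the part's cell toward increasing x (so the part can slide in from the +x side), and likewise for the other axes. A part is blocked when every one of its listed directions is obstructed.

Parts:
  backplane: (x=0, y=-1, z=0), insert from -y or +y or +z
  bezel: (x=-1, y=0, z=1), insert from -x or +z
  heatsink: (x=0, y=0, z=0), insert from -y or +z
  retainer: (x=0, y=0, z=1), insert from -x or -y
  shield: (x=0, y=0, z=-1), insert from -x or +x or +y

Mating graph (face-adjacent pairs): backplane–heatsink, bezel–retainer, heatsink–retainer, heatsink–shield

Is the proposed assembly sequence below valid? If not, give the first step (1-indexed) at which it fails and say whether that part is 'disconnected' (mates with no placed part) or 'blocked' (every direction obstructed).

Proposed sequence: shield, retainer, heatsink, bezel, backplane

Invalid at step 2 (disconnected)

1. shield@(0, 0, -1) [-x clear] — {shield}
2. retainer@(0, 0, 1) — no placed neighbour ⇒ disconnected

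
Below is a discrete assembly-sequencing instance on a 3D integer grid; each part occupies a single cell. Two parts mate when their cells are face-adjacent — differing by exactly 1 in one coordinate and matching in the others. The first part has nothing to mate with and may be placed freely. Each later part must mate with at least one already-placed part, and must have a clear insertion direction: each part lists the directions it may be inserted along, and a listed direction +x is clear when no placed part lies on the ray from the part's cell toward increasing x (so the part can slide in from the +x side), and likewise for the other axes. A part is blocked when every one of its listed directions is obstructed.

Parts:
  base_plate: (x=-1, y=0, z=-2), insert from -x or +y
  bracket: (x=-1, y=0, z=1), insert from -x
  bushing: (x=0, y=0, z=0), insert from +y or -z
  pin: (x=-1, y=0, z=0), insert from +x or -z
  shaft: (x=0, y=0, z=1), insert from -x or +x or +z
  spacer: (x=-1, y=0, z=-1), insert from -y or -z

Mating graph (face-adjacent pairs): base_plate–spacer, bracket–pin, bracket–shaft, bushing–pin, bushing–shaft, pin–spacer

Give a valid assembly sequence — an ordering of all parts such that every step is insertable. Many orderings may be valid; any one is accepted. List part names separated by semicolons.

1. bracket@(-1, 0, 1) [-x clear] — {bracket}
2. shaft@(0, 0, 1) [+x clear] — {bracket, shaft}
3. pin@(-1, 0, 0) [+x clear] — {bracket, pin, shaft}
4. bushing@(0, 0, 0) [+y clear] — {bracket, bushing, pin, shaft}
5. spacer@(-1, 0, -1) [-y clear] — {bracket, bushing, pin, shaft, spacer}
6. base_plate@(-1, 0, -2) [-x clear] — {base_plate, bracket, bushing, pin, shaft, spacer}

bracket; shaft; pin; bushing; spacer; base_plate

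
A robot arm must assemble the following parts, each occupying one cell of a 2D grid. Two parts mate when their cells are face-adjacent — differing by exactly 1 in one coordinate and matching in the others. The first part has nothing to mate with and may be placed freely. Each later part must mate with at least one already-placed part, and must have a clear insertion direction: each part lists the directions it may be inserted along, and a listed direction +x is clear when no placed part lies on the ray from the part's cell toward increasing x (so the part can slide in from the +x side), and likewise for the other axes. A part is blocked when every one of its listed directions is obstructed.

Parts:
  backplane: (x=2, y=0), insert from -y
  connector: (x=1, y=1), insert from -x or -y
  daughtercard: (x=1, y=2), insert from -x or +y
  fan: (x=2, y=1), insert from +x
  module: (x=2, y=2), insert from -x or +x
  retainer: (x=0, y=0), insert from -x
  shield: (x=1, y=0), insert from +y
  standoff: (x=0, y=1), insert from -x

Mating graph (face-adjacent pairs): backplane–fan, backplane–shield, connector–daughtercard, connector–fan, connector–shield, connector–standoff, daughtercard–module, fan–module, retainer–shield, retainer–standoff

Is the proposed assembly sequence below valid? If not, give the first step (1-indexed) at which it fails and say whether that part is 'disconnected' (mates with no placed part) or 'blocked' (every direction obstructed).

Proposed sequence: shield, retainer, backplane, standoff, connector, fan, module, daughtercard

1. shield@(1, 0) [+y clear] — {shield}
2. retainer@(0, 0) [-x clear] — {retainer, shield}
3. backplane@(2, 0) [-y clear] — {backplane, retainer, shield}
4. standoff@(0, 1) [-x clear] — {backplane, retainer, shield, standoff}
5. connector@(1, 1) — -x/-y all obstructed ⇒ blocked

Invalid at step 5 (blocked)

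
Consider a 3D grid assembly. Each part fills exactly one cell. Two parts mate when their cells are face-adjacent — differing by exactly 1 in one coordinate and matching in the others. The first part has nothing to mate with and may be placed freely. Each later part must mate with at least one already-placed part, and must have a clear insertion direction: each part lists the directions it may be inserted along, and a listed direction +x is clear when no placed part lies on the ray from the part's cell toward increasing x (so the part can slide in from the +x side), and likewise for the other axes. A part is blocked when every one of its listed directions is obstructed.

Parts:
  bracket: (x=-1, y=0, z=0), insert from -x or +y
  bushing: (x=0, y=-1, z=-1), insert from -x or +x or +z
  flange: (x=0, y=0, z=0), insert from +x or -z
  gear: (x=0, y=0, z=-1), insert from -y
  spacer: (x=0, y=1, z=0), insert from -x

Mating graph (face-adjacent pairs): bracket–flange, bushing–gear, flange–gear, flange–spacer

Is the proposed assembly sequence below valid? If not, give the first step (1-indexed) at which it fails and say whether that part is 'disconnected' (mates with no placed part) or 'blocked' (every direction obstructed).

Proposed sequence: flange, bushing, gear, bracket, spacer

1. flange@(0, 0, 0) [+x clear] — {flange}
2. bushing@(0, -1, -1) — no placed neighbour ⇒ disconnected

Invalid at step 2 (disconnected)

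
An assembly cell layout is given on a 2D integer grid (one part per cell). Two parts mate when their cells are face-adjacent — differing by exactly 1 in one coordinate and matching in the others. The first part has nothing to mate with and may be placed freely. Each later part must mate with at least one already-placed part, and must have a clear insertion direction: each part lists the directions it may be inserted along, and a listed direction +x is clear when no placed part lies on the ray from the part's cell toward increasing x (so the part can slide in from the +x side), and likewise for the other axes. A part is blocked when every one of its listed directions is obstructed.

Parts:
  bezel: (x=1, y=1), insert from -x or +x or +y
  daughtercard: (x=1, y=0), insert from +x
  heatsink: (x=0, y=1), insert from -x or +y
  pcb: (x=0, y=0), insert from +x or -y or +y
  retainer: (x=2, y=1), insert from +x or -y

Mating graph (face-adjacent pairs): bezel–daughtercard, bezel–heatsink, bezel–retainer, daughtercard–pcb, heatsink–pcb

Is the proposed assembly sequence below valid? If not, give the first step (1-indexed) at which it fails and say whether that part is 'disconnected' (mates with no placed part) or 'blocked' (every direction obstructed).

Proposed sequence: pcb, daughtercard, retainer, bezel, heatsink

1. pcb@(0, 0) [+x clear] — {pcb}
2. daughtercard@(1, 0) [+x clear] — {daughtercard, pcb}
3. retainer@(2, 1) — no placed neighbour ⇒ disconnected

Invalid at step 3 (disconnected)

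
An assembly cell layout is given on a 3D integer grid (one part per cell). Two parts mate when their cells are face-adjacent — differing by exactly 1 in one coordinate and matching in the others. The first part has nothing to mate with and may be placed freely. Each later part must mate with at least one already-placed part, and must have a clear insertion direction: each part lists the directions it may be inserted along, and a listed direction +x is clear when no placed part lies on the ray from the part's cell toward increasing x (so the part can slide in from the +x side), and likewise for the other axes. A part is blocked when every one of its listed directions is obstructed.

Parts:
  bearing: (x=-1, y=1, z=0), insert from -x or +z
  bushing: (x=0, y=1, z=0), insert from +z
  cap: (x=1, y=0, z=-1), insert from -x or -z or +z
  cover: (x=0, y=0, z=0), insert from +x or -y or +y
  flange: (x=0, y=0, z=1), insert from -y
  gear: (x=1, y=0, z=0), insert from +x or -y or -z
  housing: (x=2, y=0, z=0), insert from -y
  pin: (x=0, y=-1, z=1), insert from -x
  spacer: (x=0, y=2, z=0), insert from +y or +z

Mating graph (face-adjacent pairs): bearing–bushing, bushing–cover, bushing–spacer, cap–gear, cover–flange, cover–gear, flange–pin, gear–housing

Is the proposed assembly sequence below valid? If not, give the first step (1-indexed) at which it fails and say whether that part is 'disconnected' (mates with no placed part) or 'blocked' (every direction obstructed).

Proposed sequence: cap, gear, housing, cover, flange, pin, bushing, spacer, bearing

1. cap@(1, 0, -1) [-x clear] — {cap}
2. gear@(1, 0, 0) [+x clear] — {cap, gear}
3. housing@(2, 0, 0) [-y clear] — {cap, gear, housing}
4. cover@(0, 0, 0) [-y clear] — {cap, cover, gear, housing}
5. flange@(0, 0, 1) [-y clear] — {cap, cover, flange, gear, housing}
6. pin@(0, -1, 1) [-x clear] — {cap, cover, flange, gear, housing, pin}
7. bushing@(0, 1, 0) [+z clear] — {bushing, cap, cover, flange, gear, housing, pin}
8. spacer@(0, 2, 0) [+y clear] — {bushing, cap, cover, flange, gear, housing, pin, spacer}
9. bearing@(-1, 1, 0) [-x clear] — {bearing, bushing, cap, cover, flange, gear, housing, pin, spacer}

Valid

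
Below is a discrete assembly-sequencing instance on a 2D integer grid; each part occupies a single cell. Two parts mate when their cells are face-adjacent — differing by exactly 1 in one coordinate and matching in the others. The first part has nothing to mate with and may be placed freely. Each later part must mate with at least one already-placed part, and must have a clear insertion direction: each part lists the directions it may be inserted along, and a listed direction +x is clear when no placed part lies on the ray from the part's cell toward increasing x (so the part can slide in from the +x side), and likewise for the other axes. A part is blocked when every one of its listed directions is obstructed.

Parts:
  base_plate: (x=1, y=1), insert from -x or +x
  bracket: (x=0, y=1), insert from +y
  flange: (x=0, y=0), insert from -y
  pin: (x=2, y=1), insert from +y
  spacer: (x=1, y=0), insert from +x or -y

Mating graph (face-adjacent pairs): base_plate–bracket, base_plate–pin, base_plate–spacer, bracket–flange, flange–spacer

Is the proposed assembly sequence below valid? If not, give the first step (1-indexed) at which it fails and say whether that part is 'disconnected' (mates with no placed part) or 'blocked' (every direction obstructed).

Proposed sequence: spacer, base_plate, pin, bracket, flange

Valid

1. spacer@(1, 0) [+x clear] — {spacer}
2. base_plate@(1, 1) [-x clear] — {base_plate, spacer}
3. pin@(2, 1) [+y clear] — {base_plate, pin, spacer}
4. bracket@(0, 1) [+y clear] — {base_plate, bracket, pin, spacer}
5. flange@(0, 0) [-y clear] — {base_plate, bracket, flange, pin, spacer}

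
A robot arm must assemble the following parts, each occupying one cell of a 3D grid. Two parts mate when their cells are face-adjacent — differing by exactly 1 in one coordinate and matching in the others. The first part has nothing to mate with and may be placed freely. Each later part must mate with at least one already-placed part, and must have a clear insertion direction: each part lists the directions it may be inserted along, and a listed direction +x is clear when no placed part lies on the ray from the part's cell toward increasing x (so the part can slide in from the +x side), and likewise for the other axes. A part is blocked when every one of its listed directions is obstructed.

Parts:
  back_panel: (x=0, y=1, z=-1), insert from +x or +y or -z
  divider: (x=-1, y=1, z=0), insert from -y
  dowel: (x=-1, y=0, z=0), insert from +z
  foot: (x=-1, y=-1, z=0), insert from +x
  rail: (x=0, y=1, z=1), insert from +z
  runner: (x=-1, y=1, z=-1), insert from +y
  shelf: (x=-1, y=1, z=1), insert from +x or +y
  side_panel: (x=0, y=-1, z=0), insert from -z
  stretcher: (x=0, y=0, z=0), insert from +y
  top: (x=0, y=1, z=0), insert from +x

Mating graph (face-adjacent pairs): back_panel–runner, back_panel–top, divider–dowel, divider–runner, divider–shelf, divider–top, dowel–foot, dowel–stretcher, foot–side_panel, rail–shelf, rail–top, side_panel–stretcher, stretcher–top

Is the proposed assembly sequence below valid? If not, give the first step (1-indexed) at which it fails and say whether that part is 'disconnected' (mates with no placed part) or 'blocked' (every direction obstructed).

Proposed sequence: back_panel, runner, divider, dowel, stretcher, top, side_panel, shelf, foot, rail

1. back_panel@(0, 1, -1) [+x clear] — {back_panel}
2. runner@(-1, 1, -1) [+y clear] — {back_panel, runner}
3. divider@(-1, 1, 0) [-y clear] — {back_panel, divider, runner}
4. dowel@(-1, 0, 0) [+z clear] — {back_panel, divider, dowel, runner}
5. stretcher@(0, 0, 0) [+y clear] — {back_panel, divider, dowel, runner, stretcher}
6. top@(0, 1, 0) [+x clear] — {back_panel, divider, dowel, runner, stretcher, top}
7. side_panel@(0, -1, 0) [-z clear] — {back_panel, divider, dowel, runner, side_panel, stretcher, top}
8. shelf@(-1, 1, 1) [+x clear] — {back_panel, divider, dowel, runner, shelf, side_panel, stretcher, top}
9. foot@(-1, -1, 0) — +x all obstructed ⇒ blocked

Invalid at step 9 (blocked)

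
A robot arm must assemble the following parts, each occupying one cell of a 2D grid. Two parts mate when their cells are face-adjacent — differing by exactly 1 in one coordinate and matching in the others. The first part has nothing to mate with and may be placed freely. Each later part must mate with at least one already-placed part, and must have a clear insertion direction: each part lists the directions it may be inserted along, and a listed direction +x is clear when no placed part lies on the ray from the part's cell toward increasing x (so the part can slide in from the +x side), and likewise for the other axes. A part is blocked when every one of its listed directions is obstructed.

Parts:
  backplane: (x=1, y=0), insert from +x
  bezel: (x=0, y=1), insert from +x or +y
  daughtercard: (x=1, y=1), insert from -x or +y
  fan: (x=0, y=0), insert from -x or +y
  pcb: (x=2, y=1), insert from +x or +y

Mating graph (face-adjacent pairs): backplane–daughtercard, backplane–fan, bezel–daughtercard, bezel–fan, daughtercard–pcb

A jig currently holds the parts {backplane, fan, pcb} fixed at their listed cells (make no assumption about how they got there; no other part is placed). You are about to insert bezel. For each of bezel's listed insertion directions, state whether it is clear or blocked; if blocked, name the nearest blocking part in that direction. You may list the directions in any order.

+x: blocked by pcb; +y: clear

+x: nearest on ray is pcb@(2, 1) ⇒ blocked
+y: ray from bezel(0, 1) has no placed part ⇒ clear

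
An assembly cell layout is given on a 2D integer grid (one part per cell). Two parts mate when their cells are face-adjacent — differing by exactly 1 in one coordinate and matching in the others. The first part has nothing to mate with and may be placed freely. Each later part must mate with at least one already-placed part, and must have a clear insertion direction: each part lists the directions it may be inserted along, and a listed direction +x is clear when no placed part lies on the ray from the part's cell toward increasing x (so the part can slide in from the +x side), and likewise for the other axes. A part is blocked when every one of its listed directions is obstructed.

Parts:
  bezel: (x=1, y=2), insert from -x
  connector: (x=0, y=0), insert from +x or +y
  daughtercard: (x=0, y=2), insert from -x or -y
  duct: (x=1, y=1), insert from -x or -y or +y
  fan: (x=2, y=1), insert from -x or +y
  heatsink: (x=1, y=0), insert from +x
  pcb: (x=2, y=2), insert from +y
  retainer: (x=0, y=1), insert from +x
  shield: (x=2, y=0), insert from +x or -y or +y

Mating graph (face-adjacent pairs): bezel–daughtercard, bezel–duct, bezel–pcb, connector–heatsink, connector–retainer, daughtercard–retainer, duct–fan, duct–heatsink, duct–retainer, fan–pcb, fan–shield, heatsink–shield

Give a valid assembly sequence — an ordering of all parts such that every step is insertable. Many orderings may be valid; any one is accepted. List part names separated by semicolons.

1. bezel@(1, 2) [-x clear] — {bezel}
2. daughtercard@(0, 2) [-x clear] — {bezel, daughtercard}
3. retainer@(0, 1) [+x clear] — {bezel, daughtercard, retainer}
4. duct@(1, 1) [-y clear] — {bezel, daughtercard, duct, retainer}
5. fan@(2, 1) [+y clear] — {bezel, daughtercard, duct, fan, retainer}
6. pcb@(2, 2) [+y clear] — {bezel, daughtercard, duct, fan, pcb, retainer}
7. connector@(0, 0) [+x clear] — {bezel, connector, daughtercard, duct, fan, pcb, retainer}
8. heatsink@(1, 0) [+x clear] — {bezel, connector, daughtercard, duct, fan, heatsink, pcb, retainer}
9. shield@(2, 0) [+x clear] — {bezel, connector, daughtercard, duct, fan, heatsink, pcb, retainer, shield}

bezel; daughtercard; retainer; duct; fan; pcb; connector; heatsink; shield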